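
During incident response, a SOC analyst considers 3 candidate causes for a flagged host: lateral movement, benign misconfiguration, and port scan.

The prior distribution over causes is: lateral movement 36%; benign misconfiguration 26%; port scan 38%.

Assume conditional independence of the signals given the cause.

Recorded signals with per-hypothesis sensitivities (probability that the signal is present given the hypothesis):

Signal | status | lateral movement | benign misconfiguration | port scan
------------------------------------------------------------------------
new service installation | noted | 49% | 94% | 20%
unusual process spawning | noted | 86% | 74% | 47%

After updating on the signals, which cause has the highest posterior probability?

benign misconfiguration

By Bayes' rule with conditional independence, the unnormalized weight for each hypothesis is prior × ∏ likelihoods:
  lateral movement: 0.36 × 0.49 × 0.86 = 0.1517
  benign misconfiguration: 0.26 × 0.94 × 0.74 = 0.18086
  port scan: 0.38 × 0.20 × 0.47 = 0.03572
The unnormalized weights sum to 0.36828.
P(lateral movement | evidence) ≈ 0.1517 / 0.36828 ≈ 0.412
P(benign misconfiguration | evidence) ≈ 0.18086 / 0.36828 ≈ 0.491
P(port scan | evidence) ≈ 0.03572 / 0.36828 ≈ 0.097
The largest is 0.491, so benign misconfiguration is most probable.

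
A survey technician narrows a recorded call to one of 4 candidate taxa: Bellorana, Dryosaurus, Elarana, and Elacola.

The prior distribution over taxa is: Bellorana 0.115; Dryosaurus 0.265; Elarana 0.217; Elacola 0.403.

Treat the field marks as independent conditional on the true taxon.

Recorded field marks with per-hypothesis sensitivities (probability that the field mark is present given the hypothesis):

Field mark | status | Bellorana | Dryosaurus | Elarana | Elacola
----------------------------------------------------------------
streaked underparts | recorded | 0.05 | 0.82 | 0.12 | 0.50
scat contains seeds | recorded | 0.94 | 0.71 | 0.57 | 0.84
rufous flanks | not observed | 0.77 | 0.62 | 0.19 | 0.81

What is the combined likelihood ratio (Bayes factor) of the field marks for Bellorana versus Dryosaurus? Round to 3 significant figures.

0.0489

Joint likelihood of the field mark pattern under each hypothesis (using 1 − P(present | H) for each absent field mark):
  Bellorana: 0.05 × 0.94 × (1 − 0.77) = 0.01081
  Dryosaurus: 0.82 × 0.71 × (1 − 0.62) = 0.22124
Bayes factor = 0.01081 / 0.22124 ≈ 0.0489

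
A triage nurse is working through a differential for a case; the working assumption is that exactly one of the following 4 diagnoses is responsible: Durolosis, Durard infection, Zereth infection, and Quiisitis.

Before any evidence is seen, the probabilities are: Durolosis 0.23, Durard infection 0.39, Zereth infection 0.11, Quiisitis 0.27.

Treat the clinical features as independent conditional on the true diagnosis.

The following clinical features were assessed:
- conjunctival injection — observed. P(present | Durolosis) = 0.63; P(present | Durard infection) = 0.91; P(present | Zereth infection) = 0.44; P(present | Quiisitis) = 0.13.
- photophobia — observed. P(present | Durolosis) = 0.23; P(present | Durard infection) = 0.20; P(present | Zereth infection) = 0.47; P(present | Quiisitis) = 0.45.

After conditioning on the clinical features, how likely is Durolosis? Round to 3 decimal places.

For each hypothesis, the unnormalized posterior weight is prior × product of the clinical feature likelihoods:
  Durolosis: 0.23 × 0.63 × 0.23 = 0.033327
  Durard infection: 0.39 × 0.91 × 0.20 = 0.07098
  Zereth infection: 0.11 × 0.44 × 0.47 = 0.022748
  Quiisitis: 0.27 × 0.13 × 0.45 = 0.015795
The unnormalized weights sum to 0.14285.
P(Durolosis | evidence) = 0.033327 / 0.14285 ≈ 0.233.

0.233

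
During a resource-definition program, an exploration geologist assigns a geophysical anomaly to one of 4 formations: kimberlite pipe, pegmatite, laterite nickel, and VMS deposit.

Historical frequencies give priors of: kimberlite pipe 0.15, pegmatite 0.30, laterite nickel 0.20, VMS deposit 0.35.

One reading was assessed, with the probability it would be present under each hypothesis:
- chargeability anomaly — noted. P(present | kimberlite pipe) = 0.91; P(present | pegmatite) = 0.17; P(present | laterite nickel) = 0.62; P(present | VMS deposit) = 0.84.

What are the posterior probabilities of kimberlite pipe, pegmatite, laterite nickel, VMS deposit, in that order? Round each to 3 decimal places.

0.225, 0.084, 0.205, 0.486

Multiply each prior by the likelihood of the reading:
  kimberlite pipe: 0.15 × 0.91 = 0.1365
  pegmatite: 0.30 × 0.17 = 0.051
  laterite nickel: 0.20 × 0.62 = 0.124
  VMS deposit: 0.35 × 0.84 = 0.294
The unnormalized weights sum to 0.6055.
P(kimberlite pipe | evidence) = 0.1365 / 0.6055 ≈ 0.225
P(pegmatite | evidence) = 0.051 / 0.6055 ≈ 0.084
P(laterite nickel | evidence) = 0.124 / 0.6055 ≈ 0.205
P(VMS deposit | evidence) = 0.294 / 0.6055 ≈ 0.486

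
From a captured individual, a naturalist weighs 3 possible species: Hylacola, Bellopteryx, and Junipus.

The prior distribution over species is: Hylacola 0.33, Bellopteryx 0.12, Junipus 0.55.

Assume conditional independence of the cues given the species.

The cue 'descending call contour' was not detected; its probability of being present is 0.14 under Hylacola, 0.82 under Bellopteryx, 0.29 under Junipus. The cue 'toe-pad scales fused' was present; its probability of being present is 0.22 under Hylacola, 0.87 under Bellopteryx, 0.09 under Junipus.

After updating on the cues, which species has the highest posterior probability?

For each hypothesis, the unnormalized posterior weight is prior × product of the cue likelihoods (using 1 − P(present | H) for each absent cue):
  Hylacola: 0.33 × (1 − 0.14) × 0.22 = 0.062436
  Bellopteryx: 0.12 × (1 − 0.82) × 0.87 = 0.018792
  Junipus: 0.55 × (1 − 0.29) × 0.09 = 0.035145
The unnormalized weights sum to 0.11637.
P(Hylacola | evidence) ≈ 0.062436 / 0.11637 ≈ 0.537
P(Bellopteryx | evidence) ≈ 0.018792 / 0.11637 ≈ 0.161
P(Junipus | evidence) ≈ 0.035145 / 0.11637 ≈ 0.302
The largest is 0.537, so Hylacola is most probable.

Hylacola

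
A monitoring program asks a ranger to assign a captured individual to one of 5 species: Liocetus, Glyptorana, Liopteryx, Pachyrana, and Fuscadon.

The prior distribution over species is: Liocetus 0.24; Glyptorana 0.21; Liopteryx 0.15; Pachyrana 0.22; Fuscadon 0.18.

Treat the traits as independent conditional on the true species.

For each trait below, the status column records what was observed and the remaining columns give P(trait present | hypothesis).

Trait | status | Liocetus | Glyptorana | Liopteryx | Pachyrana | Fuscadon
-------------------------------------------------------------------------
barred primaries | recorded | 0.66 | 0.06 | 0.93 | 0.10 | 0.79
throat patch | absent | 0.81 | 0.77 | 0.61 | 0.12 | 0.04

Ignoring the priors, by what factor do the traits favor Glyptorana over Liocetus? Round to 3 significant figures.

Take the product of per-trait likelihoods under each hypothesis (using 1 − P(present | H) for each absent trait), then divide.
  Glyptorana: 0.06 × (1 − 0.77) = 0.0138
  Liocetus: 0.66 × (1 − 0.81) = 0.1254
Bayes factor = 0.0138 / 0.1254 ≈ 0.110

0.110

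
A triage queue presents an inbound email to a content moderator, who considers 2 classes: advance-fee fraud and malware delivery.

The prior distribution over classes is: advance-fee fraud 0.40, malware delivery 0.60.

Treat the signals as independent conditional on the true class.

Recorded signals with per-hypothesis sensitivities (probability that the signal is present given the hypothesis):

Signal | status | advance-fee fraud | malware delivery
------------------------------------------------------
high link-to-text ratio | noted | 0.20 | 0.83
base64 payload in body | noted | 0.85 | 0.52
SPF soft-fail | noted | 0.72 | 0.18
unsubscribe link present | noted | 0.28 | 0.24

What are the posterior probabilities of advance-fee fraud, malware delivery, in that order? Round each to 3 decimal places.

Multiply each prior by the joint likelihood of the signal pattern:
  advance-fee fraud: 0.40 × 0.20 × 0.85 × 0.72 × 0.28 = 0.013709
  malware delivery: 0.60 × 0.83 × 0.52 × 0.18 × 0.24 = 0.011187
Marginal likelihood of the evidence = 0.024896.
P(advance-fee fraud | evidence) = 0.013709 / 0.024896 ≈ 0.551
P(malware delivery | evidence) = 0.011187 / 0.024896 ≈ 0.449

0.551, 0.449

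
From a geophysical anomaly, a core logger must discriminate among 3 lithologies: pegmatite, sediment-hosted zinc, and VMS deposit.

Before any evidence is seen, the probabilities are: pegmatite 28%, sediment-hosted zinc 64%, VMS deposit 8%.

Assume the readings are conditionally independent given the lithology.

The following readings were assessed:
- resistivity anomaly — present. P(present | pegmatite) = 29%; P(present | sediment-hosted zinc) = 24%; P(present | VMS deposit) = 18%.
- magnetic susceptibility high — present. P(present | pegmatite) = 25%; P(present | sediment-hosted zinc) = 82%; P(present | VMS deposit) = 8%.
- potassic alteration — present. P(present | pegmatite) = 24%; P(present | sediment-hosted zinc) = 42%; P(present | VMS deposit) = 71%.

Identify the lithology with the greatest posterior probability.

sediment-hosted zinc

Multiply each prior by the joint likelihood of the reading pattern:
  pegmatite: 0.28 × 0.29 × 0.25 × 0.24 = 0.004872
  sediment-hosted zinc: 0.64 × 0.24 × 0.82 × 0.42 = 0.0529
  VMS deposit: 0.08 × 0.18 × 0.08 × 0.71 = 0.00081792
The unnormalized weights sum to 0.05859.
P(pegmatite | evidence) ≈ 0.004872 / 0.05859 ≈ 0.083
P(sediment-hosted zinc | evidence) ≈ 0.0529 / 0.05859 ≈ 0.903
P(VMS deposit | evidence) ≈ 0.00081792 / 0.05859 ≈ 0.014
The largest is 0.903, so sediment-hosted zinc is most probable.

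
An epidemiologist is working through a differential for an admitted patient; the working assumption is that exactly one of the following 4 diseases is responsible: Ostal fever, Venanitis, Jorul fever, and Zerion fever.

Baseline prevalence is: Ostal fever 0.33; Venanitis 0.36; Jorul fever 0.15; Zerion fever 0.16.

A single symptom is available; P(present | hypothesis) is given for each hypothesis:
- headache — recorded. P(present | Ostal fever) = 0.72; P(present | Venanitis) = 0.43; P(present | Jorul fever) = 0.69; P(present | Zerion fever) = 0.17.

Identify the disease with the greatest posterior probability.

By Bayes' rule, the unnormalized weight for each hypothesis is prior × likelihood:
  Ostal fever: 0.33 × 0.72 = 0.2376
  Venanitis: 0.36 × 0.43 = 0.1548
  Jorul fever: 0.15 × 0.69 = 0.1035
  Zerion fever: 0.16 × 0.17 = 0.0272
The unnormalized weights sum to 0.5231.
P(Ostal fever | evidence) ≈ 0.2376 / 0.5231 ≈ 0.454
P(Venanitis | evidence) ≈ 0.1548 / 0.5231 ≈ 0.296
P(Jorul fever | evidence) ≈ 0.1035 / 0.5231 ≈ 0.198
P(Zerion fever | evidence) ≈ 0.0272 / 0.5231 ≈ 0.052
The largest is 0.454, so Ostal fever is most probable.

Ostal fever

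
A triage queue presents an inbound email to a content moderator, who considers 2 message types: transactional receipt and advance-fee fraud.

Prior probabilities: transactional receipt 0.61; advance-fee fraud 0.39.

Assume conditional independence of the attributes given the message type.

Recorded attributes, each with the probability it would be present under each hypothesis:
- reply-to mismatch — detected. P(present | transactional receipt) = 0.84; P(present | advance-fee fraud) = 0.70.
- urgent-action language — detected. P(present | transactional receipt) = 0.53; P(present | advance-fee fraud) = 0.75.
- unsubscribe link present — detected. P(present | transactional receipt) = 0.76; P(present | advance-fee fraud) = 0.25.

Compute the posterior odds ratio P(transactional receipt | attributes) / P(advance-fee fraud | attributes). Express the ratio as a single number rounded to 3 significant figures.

4.03

Unnormalized posterior weight (prior times the attribute likelihoods) for each of the two hypotheses:
  transactional receipt: 0.61 × 0.84 × 0.53 × 0.76 = 0.20639
  advance-fee fraud: 0.39 × 0.70 × 0.75 × 0.25 = 0.051187
Odds(transactional receipt : advance-fee fraud) = 0.20639 / 0.051187 ≈ 4.03.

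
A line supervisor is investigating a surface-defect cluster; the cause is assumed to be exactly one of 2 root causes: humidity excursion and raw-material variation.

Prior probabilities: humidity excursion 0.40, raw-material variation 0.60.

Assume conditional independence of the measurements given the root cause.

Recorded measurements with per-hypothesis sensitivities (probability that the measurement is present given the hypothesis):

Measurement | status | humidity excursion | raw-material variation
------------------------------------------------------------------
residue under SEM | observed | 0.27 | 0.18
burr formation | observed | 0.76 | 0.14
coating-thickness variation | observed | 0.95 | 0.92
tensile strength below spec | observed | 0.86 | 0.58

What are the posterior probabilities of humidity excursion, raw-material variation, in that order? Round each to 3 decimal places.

For each hypothesis, the unnormalized posterior weight is prior × product of the measurement likelihoods:
  humidity excursion: 0.40 × 0.27 × 0.76 × 0.95 × 0.86 = 0.067059
  raw-material variation: 0.60 × 0.18 × 0.14 × 0.92 × 0.58 = 0.008068
Marginal likelihood of the evidence = 0.075127.
P(humidity excursion | evidence) = 0.067059 / 0.075127 ≈ 0.893
P(raw-material variation | evidence) = 0.008068 / 0.075127 ≈ 0.107

0.893, 0.107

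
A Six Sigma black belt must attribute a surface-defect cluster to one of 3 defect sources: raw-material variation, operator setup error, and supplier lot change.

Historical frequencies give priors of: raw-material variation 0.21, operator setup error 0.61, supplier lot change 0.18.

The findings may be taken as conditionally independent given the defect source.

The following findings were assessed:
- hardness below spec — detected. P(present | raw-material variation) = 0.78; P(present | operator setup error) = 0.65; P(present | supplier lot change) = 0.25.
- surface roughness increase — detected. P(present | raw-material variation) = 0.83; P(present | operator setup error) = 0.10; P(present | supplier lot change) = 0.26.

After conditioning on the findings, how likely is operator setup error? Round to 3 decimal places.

0.212

For each hypothesis, the unnormalized posterior weight is prior × product of the finding likelihoods:
  raw-material variation: 0.21 × 0.78 × 0.83 = 0.13595
  operator setup error: 0.61 × 0.65 × 0.10 = 0.03965
  supplier lot change: 0.18 × 0.25 × 0.26 = 0.0117
The unnormalized weights sum to 0.1873.
P(operator setup error | evidence) = 0.03965 / 0.1873 ≈ 0.212.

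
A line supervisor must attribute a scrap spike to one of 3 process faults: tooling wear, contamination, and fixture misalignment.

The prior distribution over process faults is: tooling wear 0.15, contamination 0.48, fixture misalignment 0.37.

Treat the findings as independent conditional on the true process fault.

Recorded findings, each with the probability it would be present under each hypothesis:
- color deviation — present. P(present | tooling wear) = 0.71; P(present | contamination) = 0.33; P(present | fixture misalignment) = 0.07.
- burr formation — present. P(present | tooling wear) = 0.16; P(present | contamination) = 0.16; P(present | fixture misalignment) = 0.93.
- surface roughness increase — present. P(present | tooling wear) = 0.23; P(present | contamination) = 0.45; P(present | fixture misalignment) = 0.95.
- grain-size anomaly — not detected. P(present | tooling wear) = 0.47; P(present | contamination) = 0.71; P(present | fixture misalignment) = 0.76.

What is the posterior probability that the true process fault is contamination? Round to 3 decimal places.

0.304

By Bayes' rule with conditional independence, the unnormalized weight for each hypothesis is prior × ∏ likelihoods (using 1 − P(present | H) for each absent finding):
  tooling wear: 0.15 × 0.71 × 0.16 × 0.23 × (1 − 0.47) = 0.0020772
  contamination: 0.48 × 0.33 × 0.16 × 0.45 × (1 − 0.71) = 0.0033074
  fixture misalignment: 0.37 × 0.07 × 0.93 × 0.95 × (1 − 0.76) = 0.0054918
Normalizing constant Z = 0.0020772 + 0.0033074 + 0.0054918 = 0.010876.
P(contamination | evidence) = 0.0033074 / 0.010876 ≈ 0.304.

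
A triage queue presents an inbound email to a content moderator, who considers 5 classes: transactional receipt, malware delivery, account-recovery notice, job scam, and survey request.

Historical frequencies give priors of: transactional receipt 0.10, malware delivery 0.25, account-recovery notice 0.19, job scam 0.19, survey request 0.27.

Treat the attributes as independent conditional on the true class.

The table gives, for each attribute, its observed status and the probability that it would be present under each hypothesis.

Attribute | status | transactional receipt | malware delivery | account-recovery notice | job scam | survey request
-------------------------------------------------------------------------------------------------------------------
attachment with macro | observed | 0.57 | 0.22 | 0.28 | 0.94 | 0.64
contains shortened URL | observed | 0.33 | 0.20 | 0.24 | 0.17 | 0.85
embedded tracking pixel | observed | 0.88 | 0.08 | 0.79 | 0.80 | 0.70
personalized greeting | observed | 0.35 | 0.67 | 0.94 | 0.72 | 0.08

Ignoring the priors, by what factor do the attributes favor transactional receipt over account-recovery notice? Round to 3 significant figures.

1.16

Joint likelihood of the attribute pattern under each hypothesis:
  transactional receipt: 0.57 × 0.33 × 0.88 × 0.35 = 0.057935
  account-recovery notice: 0.28 × 0.24 × 0.79 × 0.94 = 0.049903
Bayes factor = 0.057935 / 0.049903 ≈ 1.16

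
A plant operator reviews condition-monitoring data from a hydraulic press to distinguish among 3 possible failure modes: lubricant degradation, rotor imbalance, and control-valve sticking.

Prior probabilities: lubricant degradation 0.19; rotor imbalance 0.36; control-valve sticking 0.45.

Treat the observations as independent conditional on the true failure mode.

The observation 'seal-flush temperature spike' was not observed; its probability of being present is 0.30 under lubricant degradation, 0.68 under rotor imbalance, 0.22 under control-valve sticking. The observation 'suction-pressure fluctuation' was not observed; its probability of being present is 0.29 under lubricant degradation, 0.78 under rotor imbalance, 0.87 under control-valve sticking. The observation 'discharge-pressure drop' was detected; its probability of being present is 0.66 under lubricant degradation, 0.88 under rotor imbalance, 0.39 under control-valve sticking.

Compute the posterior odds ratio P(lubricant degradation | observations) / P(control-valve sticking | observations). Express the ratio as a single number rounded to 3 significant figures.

The normalizing constant cancels in an odds ratio, so compute prior × likelihood for the two hypotheses only (using 1 − P(present | H) for each absent observation):
  lubricant degradation: 0.19 × (1 − 0.30) × (1 − 0.29) × 0.66 = 0.062324
  control-valve sticking: 0.45 × (1 − 0.22) × (1 − 0.87) × 0.39 = 0.017796
Odds(lubricant degradation : control-valve sticking) = 0.062324 / 0.017796 ≈ 3.50.

3.50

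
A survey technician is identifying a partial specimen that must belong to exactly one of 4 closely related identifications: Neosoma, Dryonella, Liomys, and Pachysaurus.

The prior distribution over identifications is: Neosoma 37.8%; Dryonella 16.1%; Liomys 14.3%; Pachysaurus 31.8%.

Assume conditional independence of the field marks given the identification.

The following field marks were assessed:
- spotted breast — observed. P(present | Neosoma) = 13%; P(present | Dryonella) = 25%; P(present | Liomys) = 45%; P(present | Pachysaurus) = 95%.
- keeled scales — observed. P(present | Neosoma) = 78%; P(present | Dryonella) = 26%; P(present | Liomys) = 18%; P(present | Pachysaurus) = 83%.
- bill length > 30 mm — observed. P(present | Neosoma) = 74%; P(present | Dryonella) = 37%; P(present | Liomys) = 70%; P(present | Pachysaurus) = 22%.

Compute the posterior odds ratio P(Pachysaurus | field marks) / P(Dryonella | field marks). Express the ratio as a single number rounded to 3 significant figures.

Unnormalized posterior weight (prior times the field mark likelihoods) for each of the two hypotheses:
  Pachysaurus: 0.318 × 0.95 × 0.83 × 0.22 = 0.055163
  Dryonella: 0.161 × 0.25 × 0.26 × 0.37 = 0.0038721
Odds(Pachysaurus : Dryonella) = 0.055163 / 0.0038721 ≈ 14.2.

14.2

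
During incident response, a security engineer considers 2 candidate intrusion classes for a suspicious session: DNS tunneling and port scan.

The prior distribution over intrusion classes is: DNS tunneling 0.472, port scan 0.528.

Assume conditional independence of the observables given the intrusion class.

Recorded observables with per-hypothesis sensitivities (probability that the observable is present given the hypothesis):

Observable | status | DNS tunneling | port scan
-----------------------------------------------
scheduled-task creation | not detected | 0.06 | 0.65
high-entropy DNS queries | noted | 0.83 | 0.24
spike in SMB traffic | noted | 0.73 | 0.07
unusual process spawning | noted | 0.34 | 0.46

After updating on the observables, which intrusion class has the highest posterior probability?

For each hypothesis, the unnormalized posterior weight is prior × product of the observable likelihoods (using 1 − P(present | H) for each absent observable):
  DNS tunneling: 0.472 × (1 − 0.06) × 0.83 × 0.73 × 0.34 = 0.091401
  port scan: 0.528 × (1 − 0.65) × 0.24 × 0.07 × 0.46 = 0.0014281
The unnormalized weights sum to 0.092829.
P(DNS tunneling | evidence) ≈ 0.091401 / 0.092829 ≈ 0.985
P(port scan | evidence) ≈ 0.0014281 / 0.092829 ≈ 0.015
The largest is 0.985, so DNS tunneling is most probable.

DNS tunneling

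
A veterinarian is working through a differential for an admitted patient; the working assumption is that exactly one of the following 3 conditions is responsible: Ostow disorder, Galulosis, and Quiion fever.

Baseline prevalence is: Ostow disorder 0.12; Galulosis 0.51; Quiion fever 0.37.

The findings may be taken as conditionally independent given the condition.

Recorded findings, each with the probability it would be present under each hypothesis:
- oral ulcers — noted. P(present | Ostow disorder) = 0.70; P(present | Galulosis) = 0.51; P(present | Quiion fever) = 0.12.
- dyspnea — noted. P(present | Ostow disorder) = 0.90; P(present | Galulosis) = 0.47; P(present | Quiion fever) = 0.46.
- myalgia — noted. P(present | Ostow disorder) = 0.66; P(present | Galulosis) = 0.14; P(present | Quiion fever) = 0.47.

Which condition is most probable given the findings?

Ostow disorder

Multiply each prior by the joint likelihood of the evidence pattern:
  Ostow disorder: 0.12 × 0.70 × 0.90 × 0.66 = 0.049896
  Galulosis: 0.51 × 0.51 × 0.47 × 0.14 = 0.017115
  Quiion fever: 0.37 × 0.12 × 0.46 × 0.47 = 0.0095993
Marginal likelihood of the evidence = 0.07661.
P(Ostow disorder | evidence) ≈ 0.049896 / 0.07661 ≈ 0.651
P(Galulosis | evidence) ≈ 0.017115 / 0.07661 ≈ 0.223
P(Quiion fever | evidence) ≈ 0.0095993 / 0.07661 ≈ 0.125
The largest is 0.651, so Ostow disorder is most probable.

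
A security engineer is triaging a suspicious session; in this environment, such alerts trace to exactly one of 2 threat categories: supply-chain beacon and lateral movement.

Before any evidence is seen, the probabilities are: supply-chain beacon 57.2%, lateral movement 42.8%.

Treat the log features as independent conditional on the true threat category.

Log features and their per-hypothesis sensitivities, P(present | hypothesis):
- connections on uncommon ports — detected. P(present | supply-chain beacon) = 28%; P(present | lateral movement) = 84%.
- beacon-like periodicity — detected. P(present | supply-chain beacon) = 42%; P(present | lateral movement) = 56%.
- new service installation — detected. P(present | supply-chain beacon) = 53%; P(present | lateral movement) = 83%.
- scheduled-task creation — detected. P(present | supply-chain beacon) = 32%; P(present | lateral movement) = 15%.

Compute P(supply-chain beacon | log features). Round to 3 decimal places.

By Bayes' rule with conditional independence, the unnormalized weight for each hypothesis is prior × ∏ likelihoods:
  supply-chain beacon: 0.572 × 0.28 × 0.42 × 0.53 × 0.32 = 0.011409
  lateral movement: 0.428 × 0.84 × 0.56 × 0.83 × 0.15 = 0.025066
Normalizing constant Z = 0.011409 + 0.025066 = 0.036474.
P(supply-chain beacon | evidence) = 0.011409 / 0.036474 ≈ 0.313.

0.313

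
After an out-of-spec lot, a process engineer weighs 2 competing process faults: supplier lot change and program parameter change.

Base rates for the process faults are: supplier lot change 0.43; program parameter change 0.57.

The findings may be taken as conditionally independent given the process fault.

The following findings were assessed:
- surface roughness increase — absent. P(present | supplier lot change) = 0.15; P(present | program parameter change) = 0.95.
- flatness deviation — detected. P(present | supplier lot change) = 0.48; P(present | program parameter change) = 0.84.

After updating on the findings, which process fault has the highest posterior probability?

Multiply each prior by the joint likelihood of the evidence pattern (using 1 − P(present | H) for each absent finding):
  supplier lot change: 0.43 × (1 − 0.15) × 0.48 = 0.17544
  program parameter change: 0.57 × (1 − 0.95) × 0.84 = 0.02394
Marginal likelihood of the evidence = 0.19938.
P(supplier lot change | evidence) ≈ 0.17544 / 0.19938 ≈ 0.880
P(program parameter change | evidence) ≈ 0.02394 / 0.19938 ≈ 0.120
The largest is 0.880, so supplier lot change is most probable.

supplier lot change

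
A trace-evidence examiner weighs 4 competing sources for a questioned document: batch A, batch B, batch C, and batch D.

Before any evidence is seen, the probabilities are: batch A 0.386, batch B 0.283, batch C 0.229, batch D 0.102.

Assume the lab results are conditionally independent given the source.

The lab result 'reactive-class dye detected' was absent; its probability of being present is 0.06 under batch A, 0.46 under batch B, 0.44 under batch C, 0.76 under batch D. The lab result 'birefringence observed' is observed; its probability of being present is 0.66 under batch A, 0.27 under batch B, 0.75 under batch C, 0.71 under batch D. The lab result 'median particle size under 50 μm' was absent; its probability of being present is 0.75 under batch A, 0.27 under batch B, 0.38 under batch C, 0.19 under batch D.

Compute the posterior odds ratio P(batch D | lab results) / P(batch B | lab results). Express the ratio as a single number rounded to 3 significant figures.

The normalizing constant cancels in an odds ratio, so compute prior × likelihood for the two hypotheses only (using 1 − P(present | H) for each absent lab result):
  batch D: 0.102 × (1 − 0.76) × 0.71 × (1 − 0.19) = 0.014078
  batch B: 0.283 × (1 − 0.46) × 0.27 × (1 − 0.27) = 0.030121
Posterior odds = 0.014078 / 0.030121 ≈ 0.467.

0.467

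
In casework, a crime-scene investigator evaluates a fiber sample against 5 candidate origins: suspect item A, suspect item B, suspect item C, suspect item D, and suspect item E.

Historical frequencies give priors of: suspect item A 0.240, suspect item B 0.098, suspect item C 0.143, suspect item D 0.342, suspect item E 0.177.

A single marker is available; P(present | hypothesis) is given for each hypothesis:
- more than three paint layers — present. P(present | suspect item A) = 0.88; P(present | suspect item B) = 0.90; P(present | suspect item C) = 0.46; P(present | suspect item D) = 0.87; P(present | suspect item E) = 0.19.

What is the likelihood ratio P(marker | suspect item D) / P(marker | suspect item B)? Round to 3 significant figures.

Likelihood of this marker under each hypothesis:
  suspect item D: 0.87
  suspect item B: 0.9
Bayes factor = 0.87 / 0.9 ≈ 0.967

0.967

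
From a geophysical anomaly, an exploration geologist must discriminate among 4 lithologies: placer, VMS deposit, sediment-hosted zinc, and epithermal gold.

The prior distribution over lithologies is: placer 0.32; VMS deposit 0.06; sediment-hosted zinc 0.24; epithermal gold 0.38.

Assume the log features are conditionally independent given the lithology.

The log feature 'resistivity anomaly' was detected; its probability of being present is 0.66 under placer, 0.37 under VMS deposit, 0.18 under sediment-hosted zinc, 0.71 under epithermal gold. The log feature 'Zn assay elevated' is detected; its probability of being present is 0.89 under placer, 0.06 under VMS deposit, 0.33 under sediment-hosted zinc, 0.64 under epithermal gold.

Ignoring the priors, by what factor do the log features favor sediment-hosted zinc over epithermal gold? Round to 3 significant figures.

Take the product of per-log feature likelihoods under each hypothesis, then divide.
  sediment-hosted zinc: 0.18 × 0.33 = 0.0594
  epithermal gold: 0.71 × 0.64 = 0.4544
Bayes factor = 0.0594 / 0.4544 ≈ 0.131

0.131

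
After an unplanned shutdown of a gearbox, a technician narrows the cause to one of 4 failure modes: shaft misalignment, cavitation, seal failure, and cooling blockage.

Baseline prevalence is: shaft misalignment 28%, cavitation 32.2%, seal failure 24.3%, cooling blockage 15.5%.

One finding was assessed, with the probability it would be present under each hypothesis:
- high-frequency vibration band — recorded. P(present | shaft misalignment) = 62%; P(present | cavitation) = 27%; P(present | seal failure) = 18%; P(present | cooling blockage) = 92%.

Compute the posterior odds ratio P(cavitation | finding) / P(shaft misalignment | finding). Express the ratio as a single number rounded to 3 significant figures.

0.501

Unnormalized posterior weight (prior times the finding likelihood) for each of the two hypotheses:
  cavitation: 0.322 × 0.27 = 0.08694
  shaft misalignment: 0.280 × 0.62 = 0.1736
Odds(cavitation : shaft misalignment) = 0.08694 / 0.1736 ≈ 0.501.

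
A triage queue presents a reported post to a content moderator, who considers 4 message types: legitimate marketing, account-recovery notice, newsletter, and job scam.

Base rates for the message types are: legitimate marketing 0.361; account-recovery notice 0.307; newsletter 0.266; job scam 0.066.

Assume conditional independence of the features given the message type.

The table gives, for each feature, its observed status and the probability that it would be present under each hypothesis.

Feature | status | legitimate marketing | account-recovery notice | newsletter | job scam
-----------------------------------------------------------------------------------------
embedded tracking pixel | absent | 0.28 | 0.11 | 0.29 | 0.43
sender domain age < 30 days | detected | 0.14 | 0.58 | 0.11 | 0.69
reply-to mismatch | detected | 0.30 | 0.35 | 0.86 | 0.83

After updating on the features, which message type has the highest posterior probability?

account-recovery notice

By Bayes' rule with conditional independence, the unnormalized weight for each hypothesis is prior × ∏ likelihoods (using 1 − P(present | H) for each absent feature):
  legitimate marketing: 0.361 × (1 − 0.28) × 0.14 × 0.30 = 0.010917
  account-recovery notice: 0.307 × (1 − 0.11) × 0.58 × 0.35 = 0.055466
  newsletter: 0.266 × (1 − 0.29) × 0.11 × 0.86 = 0.017866
  job scam: 0.066 × (1 − 0.43) × 0.69 × 0.83 = 0.021545
The unnormalized weights sum to 0.10579.
P(legitimate marketing | evidence) ≈ 0.010917 / 0.10579 ≈ 0.103
P(account-recovery notice | evidence) ≈ 0.055466 / 0.10579 ≈ 0.524
P(newsletter | evidence) ≈ 0.017866 / 0.10579 ≈ 0.169
P(job scam | evidence) ≈ 0.021545 / 0.10579 ≈ 0.204
The largest is 0.524, so account-recovery notice is most probable.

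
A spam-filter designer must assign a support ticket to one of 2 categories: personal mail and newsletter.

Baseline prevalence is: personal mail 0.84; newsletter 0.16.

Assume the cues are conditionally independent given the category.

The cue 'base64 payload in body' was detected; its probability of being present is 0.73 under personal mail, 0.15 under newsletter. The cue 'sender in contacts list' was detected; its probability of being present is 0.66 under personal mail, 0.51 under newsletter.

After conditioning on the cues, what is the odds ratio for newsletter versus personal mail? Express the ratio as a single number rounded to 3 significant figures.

0.0302

The normalizing constant cancels in an odds ratio, so compute prior × likelihood for the two hypotheses only:
  newsletter: 0.16 × 0.15 × 0.51 = 0.01224
  personal mail: 0.84 × 0.73 × 0.66 = 0.40471
Odds(newsletter : personal mail) = 0.01224 / 0.40471 ≈ 0.0302.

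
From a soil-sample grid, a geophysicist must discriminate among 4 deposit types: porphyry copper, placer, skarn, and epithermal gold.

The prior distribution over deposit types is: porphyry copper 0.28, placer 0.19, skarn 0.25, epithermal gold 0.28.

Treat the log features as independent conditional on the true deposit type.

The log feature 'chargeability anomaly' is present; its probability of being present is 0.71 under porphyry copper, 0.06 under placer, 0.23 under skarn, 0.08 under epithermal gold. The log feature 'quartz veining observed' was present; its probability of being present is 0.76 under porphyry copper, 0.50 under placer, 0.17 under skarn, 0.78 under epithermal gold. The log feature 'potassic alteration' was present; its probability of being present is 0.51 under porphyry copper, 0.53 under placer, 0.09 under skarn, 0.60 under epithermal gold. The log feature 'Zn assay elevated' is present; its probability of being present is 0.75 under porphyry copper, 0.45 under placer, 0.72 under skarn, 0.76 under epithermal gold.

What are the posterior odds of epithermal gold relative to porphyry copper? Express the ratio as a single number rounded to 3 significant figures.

0.138

Posterior odds equal prior odds times the likelihood ratio; only the two competing hypotheses matter.
  epithermal gold: 0.28 × 0.08 × 0.78 × 0.60 × 0.76 = 0.0079672
  porphyry copper: 0.28 × 0.71 × 0.76 × 0.51 × 0.75 = 0.057791
Odds(epithermal gold : porphyry copper) = 0.0079672 / 0.057791 ≈ 0.138.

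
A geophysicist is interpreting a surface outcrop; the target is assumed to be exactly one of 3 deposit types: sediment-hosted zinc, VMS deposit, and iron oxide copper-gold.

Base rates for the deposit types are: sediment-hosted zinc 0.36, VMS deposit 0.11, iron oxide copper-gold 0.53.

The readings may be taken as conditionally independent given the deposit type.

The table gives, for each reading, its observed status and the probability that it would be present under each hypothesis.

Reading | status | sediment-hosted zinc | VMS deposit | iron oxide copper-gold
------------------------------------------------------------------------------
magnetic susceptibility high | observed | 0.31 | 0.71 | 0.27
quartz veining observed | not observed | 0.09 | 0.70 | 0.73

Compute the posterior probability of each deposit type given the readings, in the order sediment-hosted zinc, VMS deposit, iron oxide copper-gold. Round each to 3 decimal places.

By Bayes' rule with conditional independence, the unnormalized weight for each hypothesis is prior × ∏ likelihoods (using 1 − P(present | H) for each absent reading):
  sediment-hosted zinc: 0.36 × 0.31 × (1 − 0.09) = 0.10156
  VMS deposit: 0.11 × 0.71 × (1 − 0.70) = 0.02343
  iron oxide copper-gold: 0.53 × 0.27 × (1 − 0.73) = 0.038637
The unnormalized weights sum to 0.16362.
P(sediment-hosted zinc | evidence) = 0.10156 / 0.16362 ≈ 0.621
P(VMS deposit | evidence) = 0.02343 / 0.16362 ≈ 0.143
P(iron oxide copper-gold | evidence) = 0.038637 / 0.16362 ≈ 0.236

0.621, 0.143, 0.236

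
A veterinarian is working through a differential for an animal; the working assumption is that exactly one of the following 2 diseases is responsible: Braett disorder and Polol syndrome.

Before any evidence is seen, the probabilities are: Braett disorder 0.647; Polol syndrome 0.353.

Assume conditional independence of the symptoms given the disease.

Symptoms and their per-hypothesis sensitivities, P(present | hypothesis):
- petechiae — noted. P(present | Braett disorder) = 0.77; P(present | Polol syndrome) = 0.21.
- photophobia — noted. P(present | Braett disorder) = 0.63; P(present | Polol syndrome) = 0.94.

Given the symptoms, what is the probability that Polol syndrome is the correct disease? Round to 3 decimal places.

0.182

Multiply each prior by the joint likelihood of the symptom pattern:
  Braett disorder: 0.647 × 0.77 × 0.63 = 0.31386
  Polol syndrome: 0.353 × 0.21 × 0.94 = 0.069682
The unnormalized weights sum to 0.38354.
P(Polol syndrome | evidence) = 0.069682 / 0.38354 ≈ 0.182.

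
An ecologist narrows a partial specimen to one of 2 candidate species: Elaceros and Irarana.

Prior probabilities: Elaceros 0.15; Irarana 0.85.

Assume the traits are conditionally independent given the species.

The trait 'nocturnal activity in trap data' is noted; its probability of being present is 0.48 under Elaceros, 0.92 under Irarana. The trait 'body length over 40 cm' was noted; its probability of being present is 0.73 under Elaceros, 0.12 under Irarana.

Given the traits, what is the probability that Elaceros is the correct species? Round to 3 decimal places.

For each hypothesis, the unnormalized posterior weight is prior × product of the trait likelihoods:
  Elaceros: 0.15 × 0.48 × 0.73 = 0.05256
  Irarana: 0.85 × 0.92 × 0.12 = 0.09384
Normalizing constant Z = 0.05256 + 0.09384 = 0.1464.
P(Elaceros | evidence) = 0.05256 / 0.1464 ≈ 0.359.

0.359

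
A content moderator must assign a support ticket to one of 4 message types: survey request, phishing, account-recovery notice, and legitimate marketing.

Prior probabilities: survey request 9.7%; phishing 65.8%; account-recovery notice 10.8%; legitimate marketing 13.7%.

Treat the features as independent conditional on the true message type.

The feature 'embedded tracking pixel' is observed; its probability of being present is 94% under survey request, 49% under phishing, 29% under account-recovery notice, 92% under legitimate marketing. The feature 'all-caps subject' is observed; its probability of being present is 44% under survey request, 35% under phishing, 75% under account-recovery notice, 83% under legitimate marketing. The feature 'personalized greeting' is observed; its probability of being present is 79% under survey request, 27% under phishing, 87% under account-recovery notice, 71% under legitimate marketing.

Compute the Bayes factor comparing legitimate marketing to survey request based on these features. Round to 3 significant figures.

Joint likelihood of the feature pattern under each hypothesis:
  legitimate marketing: 0.92 × 0.83 × 0.71 = 0.54216
  survey request: 0.94 × 0.44 × 0.79 = 0.32674
Bayes factor = 0.54216 / 0.32674 ≈ 1.66

1.66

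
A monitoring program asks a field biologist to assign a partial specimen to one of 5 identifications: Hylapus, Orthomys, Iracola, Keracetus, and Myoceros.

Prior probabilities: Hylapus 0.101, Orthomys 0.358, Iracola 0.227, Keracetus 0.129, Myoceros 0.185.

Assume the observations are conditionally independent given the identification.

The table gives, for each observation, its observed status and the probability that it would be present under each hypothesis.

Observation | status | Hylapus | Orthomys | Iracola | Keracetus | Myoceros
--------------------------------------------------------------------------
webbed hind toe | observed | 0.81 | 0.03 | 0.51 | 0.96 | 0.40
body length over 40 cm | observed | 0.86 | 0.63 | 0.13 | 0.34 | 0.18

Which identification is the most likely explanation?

By Bayes' rule with conditional independence, the unnormalized weight for each hypothesis is prior × ∏ likelihoods:
  Hylapus: 0.101 × 0.81 × 0.86 = 0.070357
  Orthomys: 0.358 × 0.03 × 0.63 = 0.0067662
  Iracola: 0.227 × 0.51 × 0.13 = 0.01505
  Keracetus: 0.129 × 0.96 × 0.34 = 0.042106
  Myoceros: 0.185 × 0.40 × 0.18 = 0.01332
Marginal likelihood of the evidence = 0.1476.
P(Hylapus | evidence) ≈ 0.070357 / 0.1476 ≈ 0.477
P(Orthomys | evidence) ≈ 0.0067662 / 0.1476 ≈ 0.046
P(Iracola | evidence) ≈ 0.01505 / 0.1476 ≈ 0.102
P(Keracetus | evidence) ≈ 0.042106 / 0.1476 ≈ 0.285
P(Myoceros | evidence) ≈ 0.01332 / 0.1476 ≈ 0.090
The largest is 0.477, so Hylapus is most probable.

Hylapus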